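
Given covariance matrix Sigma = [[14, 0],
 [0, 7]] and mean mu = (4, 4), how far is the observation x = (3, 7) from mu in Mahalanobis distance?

Step 1 — centre the observation: (x - mu) = (-1, 3).

Step 2 — invert Sigma. det(Sigma) = 14·7 - (0)² = 98.
  Sigma^{-1} = (1/det) · [[d, -b], [-b, a]] = [[0.0714, 0],
 [0, 0.1429]].

Step 3 — form the quadratic (x - mu)^T · Sigma^{-1} · (x - mu):
  Sigma^{-1} · (x - mu) = (-0.0714, 0.4286).
  (x - mu)^T · [Sigma^{-1} · (x - mu)] = (-1)·(-0.0714) + (3)·(0.4286) = 1.3571.

Step 4 — take square root: d = √(1.3571) ≈ 1.165.

d(x, mu) = √(1.3571) ≈ 1.165


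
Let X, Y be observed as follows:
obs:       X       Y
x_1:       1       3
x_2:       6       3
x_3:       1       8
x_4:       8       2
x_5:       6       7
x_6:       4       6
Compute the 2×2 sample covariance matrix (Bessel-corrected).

Step 1 — column means:
  mean(X) = (1 + 6 + 1 + 8 + 6 + 4) / 6 = 26/6 = 4.3333
  mean(Y) = (3 + 3 + 8 + 2 + 7 + 6) / 6 = 29/6 = 4.8333

Step 2 — sample covariance S[i,j] = (1/(n-1)) · Σ_k (x_{k,i} - mean_i) · (x_{k,j} - mean_j), with n-1 = 5.
  S[X,X] = ((-3.3333)·(-3.3333) + (1.6667)·(1.6667) + (-3.3333)·(-3.3333) + (3.6667)·(3.6667) + (1.6667)·(1.6667) + (-0.3333)·(-0.3333)) / 5 = 41.3333/5 = 8.2667
  S[X,Y] = ((-3.3333)·(-1.8333) + (1.6667)·(-1.8333) + (-3.3333)·(3.1667) + (3.6667)·(-2.8333) + (1.6667)·(2.1667) + (-0.3333)·(1.1667)) / 5 = -14.6667/5 = -2.9333
  S[Y,Y] = ((-1.8333)·(-1.8333) + (-1.8333)·(-1.8333) + (3.1667)·(3.1667) + (-2.8333)·(-2.8333) + (2.1667)·(2.1667) + (1.1667)·(1.1667)) / 5 = 30.8333/5 = 6.1667

S is symmetric (S[j,i] = S[i,j]). Assembling:

S = [[8.2667, -2.9333],
 [-2.9333, 6.1667]]


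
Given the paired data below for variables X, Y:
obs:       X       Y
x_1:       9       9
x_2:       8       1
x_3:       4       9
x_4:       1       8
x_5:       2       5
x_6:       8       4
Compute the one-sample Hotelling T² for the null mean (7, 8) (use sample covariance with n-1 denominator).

Step 1 — sample mean vector:
  mean(X) = (9 + 8 + 4 + 1 + 2 + 8) / 6 = 32/6 = 5.3333
  mean(Y) = (9 + 1 + 9 + 8 + 5 + 4) / 6 = 36/6 = 6
  x̄ = (5.3333, 6),  deviation x̄ - mu_0 = (5.3333, 6) - (7, 8) = (-1.6667, -2).

Step 2 — sample covariance matrix, S[i,j] = (1/(n-1)) · Σ_k (x_{k,i} - mean_i) · (x_{k,j} - mean_j), divisor n-1 = 5:
  S[X,X] = ((3.6667)·(3.6667) + (2.6667)·(2.6667) + (-1.3333)·(-1.3333) + (-4.3333)·(-4.3333) + (-3.3333)·(-3.3333) + (2.6667)·(2.6667)) / 5 = 59.3333/5 = 11.8667
  S[X,Y] = ((3.6667)·(3) + (2.6667)·(-5) + (-1.3333)·(3) + (-4.3333)·(2) + (-3.3333)·(-1) + (2.6667)·(-2)) / 5 = -17/5 = -3.4
  S[Y,Y] = ((3)·(3) + (-5)·(-5) + (3)·(3) + (2)·(2) + (-1)·(-1) + (-2)·(-2)) / 5 = 52/5 = 10.4
  S = [[11.8667, -3.4],
 [-3.4, 10.4]].

Step 3 — invert S. det(S) = 11.8667·10.4 - (-3.4)² = 111.8533.
  S^{-1} = (1/det) · [[d, -b], [-b, a]] = [[0.093, 0.0304],
 [0.0304, 0.1061]].

Step 4 — quadratic form (x̄ - mu_0)^T · S^{-1} · (x̄ - mu_0):
  S^{-1} · (x̄ - mu_0) = (-0.2158, -0.2628),
  (x̄ - mu_0)^T · [...] = (-1.6667)·(-0.2158) + (-2)·(-0.2628) = 0.8853.

Step 5 — scale by n: T² = 6 · 0.8853 = 5.3117.

T² ≈ 5.3117


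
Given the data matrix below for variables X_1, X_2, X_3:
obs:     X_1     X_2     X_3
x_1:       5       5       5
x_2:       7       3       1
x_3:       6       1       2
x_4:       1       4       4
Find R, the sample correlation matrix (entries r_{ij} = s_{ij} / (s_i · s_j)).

Step 1 — column means:
  mean(X_1) = (5 + 7 + 6 + 1) / 4 = 19/4 = 4.75
  mean(X_2) = (5 + 3 + 1 + 4) / 4 = 13/4 = 3.25
  mean(X_3) = (5 + 1 + 2 + 4) / 4 = 12/4 = 3

Step 2 — sample variances and covariances s[i,j] = (1/(n-1)) · Σ_k (x_{k,i} - mean_i) · (x_{k,j} - mean_j), with n-1 = 3:
  s[X_1,X_1] = ((0.25)·(0.25) + (2.25)·(2.25) + (1.25)·(1.25) + (-3.75)·(-3.75)) / 3 = 20.75/3 = 6.9167
  s[X_1,X_2] = ((0.25)·(1.75) + (2.25)·(-0.25) + (1.25)·(-2.25) + (-3.75)·(0.75)) / 3 = -5.75/3 = -1.9167
  s[X_1,X_3] = ((0.25)·(2) + (2.25)·(-2) + (1.25)·(-1) + (-3.75)·(1)) / 3 = -9/3 = -3
  s[X_2,X_2] = ((1.75)·(1.75) + (-0.25)·(-0.25) + (-2.25)·(-2.25) + (0.75)·(0.75)) / 3 = 8.75/3 = 2.9167
  s[X_2,X_3] = ((1.75)·(2) + (-0.25)·(-2) + (-2.25)·(-1) + (0.75)·(1)) / 3 = 7/3 = 2.3333
  s[X_3,X_3] = ((2)·(2) + (-2)·(-2) + (-1)·(-1) + (1)·(1)) / 3 = 10/3 = 3.3333
  Sample standard deviations s_i = √(s[i,i]):
  s(X_1) = √(6.9167) = 2.63
  s(X_2) = √(2.9167) = 1.7078
  s(X_3) = √(3.3333) = 1.8257

Step 3 — r_{ij} = s_{ij} / (s_i · s_j):
  r[X_1,X_1] = 1 (diagonal).
  r[X_1,X_2] = -1.9167 / (2.63 · 1.7078) = -1.9167 / 4.4915 = -0.4267
  r[X_1,X_3] = -3 / (2.63 · 1.8257) = -3 / 4.8016 = -0.6248
  r[X_2,X_2] = 1 (diagonal).
  r[X_2,X_3] = 2.3333 / (1.7078 · 1.8257) = 2.3333 / 3.118 = 0.7483
  r[X_3,X_3] = 1 (diagonal).

R is symmetric with unit diagonal. Assembling:

R = [[1, -0.4267, -0.6248],
 [-0.4267, 1, 0.7483],
 [-0.6248, 0.7483, 1]]


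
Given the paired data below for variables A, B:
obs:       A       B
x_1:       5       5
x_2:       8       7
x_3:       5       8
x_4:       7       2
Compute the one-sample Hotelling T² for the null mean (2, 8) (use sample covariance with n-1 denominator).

Step 1 — sample mean vector:
  mean(A) = (5 + 8 + 5 + 7) / 4 = 25/4 = 6.25
  mean(B) = (5 + 7 + 8 + 2) / 4 = 22/4 = 5.5
  x̄ = (6.25, 5.5),  deviation x̄ - mu_0 = (6.25, 5.5) - (2, 8) = (4.25, -2.5).

Step 2 — sample covariance matrix, S[i,j] = (1/(n-1)) · Σ_k (x_{k,i} - mean_i) · (x_{k,j} - mean_j), divisor n-1 = 3:
  S[A,A] = ((-1.25)·(-1.25) + (1.75)·(1.75) + (-1.25)·(-1.25) + (0.75)·(0.75)) / 3 = 6.75/3 = 2.25
  S[A,B] = ((-1.25)·(-0.5) + (1.75)·(1.5) + (-1.25)·(2.5) + (0.75)·(-3.5)) / 3 = -2.5/3 = -0.8333
  S[B,B] = ((-0.5)·(-0.5) + (1.5)·(1.5) + (2.5)·(2.5) + (-3.5)·(-3.5)) / 3 = 21/3 = 7
  S = [[2.25, -0.8333],
 [-0.8333, 7]].

Step 3 — invert S. det(S) = 2.25·7 - (-0.8333)² = 15.0556.
  S^{-1} = (1/det) · [[d, -b], [-b, a]] = [[0.4649, 0.0554],
 [0.0554, 0.1494]].

Step 4 — quadratic form (x̄ - mu_0)^T · S^{-1} · (x̄ - mu_0):
  S^{-1} · (x̄ - mu_0) = (1.8376, -0.1384),
  (x̄ - mu_0)^T · [...] = (4.25)·(1.8376) + (-2.5)·(-0.1384) = 8.1559.

Step 5 — scale by n: T² = 4 · 8.1559 = 32.6236.

T² ≈ 32.6236


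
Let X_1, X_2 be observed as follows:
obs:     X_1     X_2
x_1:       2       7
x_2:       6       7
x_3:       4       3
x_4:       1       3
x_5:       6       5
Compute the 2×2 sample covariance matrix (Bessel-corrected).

Step 1 — column means:
  mean(X_1) = (2 + 6 + 4 + 1 + 6) / 5 = 19/5 = 3.8
  mean(X_2) = (7 + 7 + 3 + 3 + 5) / 5 = 25/5 = 5

Step 2 — sample covariance S[i,j] = (1/(n-1)) · Σ_k (x_{k,i} - mean_i) · (x_{k,j} - mean_j), with n-1 = 4.
  S[X_1,X_1] = ((-1.8)·(-1.8) + (2.2)·(2.2) + (0.2)·(0.2) + (-2.8)·(-2.8) + (2.2)·(2.2)) / 4 = 20.8/4 = 5.2
  S[X_1,X_2] = ((-1.8)·(2) + (2.2)·(2) + (0.2)·(-2) + (-2.8)·(-2) + (2.2)·(0)) / 4 = 6/4 = 1.5
  S[X_2,X_2] = ((2)·(2) + (2)·(2) + (-2)·(-2) + (-2)·(-2) + (0)·(0)) / 4 = 16/4 = 4

S is symmetric (S[j,i] = S[i,j]). Assembling:

S = [[5.2, 1.5],
 [1.5, 4]]


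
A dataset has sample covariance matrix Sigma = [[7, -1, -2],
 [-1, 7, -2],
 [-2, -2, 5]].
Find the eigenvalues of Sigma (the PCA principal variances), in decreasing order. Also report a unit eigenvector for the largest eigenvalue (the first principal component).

Step 1 — characteristic polynomial p(λ) = det(λI - Sigma) = λ³ - tr·λ² + c_1·λ - det, where tr = trace, c_1 = sum of the principal 2×2 minors, det = det(Sigma):
  tr = 7 + 7 + 5 = 19,
  c_1 = (7·7 - (-1)²) + (7·5 - (-2)²) + (7·5 - (-2)²) = 48 + 31 + 31 = 110,
  det = 7·(7·5 - (-2)²) - (-1)·((-1)·5 - (-2)·(-2)) + (-2)·((-1)·(-2) - 7·(-2)) = 7·(31) - (-1)·(-9) + (-2)·(16) = 176.
  So p(λ) = λ³ - 19λ² + 110λ - 176.
Step 2 — look for an integer root (rational root theorem: any rational root is an integer divisor of 176). Testing λ = 8:
  p(8) = 512 - 1216 + 880 - 176 = 0  ✓
  Dividing out (λ - 8): p(λ) = (λ - 8)(λ² - 11λ + 22).
Step 3 — remaining eigenvalues from the quadratic λ² - 11λ + 22 = 0:
  Δ = 11² - 4·22 = 121 - 88 = 33,  λ = (11 ± √33)/2 = (11 ± 5.7446)/2 ≈ 8.3723 or 2.6277.
  Sorted: λ_1 = 8.3723,  λ_2 = 8,  λ_3 = 2.6277  (check: sum = 19 = tr ✓).

Step 4 — unit eigenvector for λ_1 ≈ 8.3723: v spans the null space of (Sigma - λ_1 I), whose rows are
  r_1 = (-1.3723, -1, -2),  r_2 = (-1, -1.3723, -2),  r_3 = (-2, -2, -3.3723).
  v is orthogonal to every row, so take v ∝ r_1 × r_2 = ((-1)·(-2) - (-2)·(-1.3723), (-2)·(-1) - (-1.3723)·(-2), (-1.3723)·(-1.3723) - (-1)·(-1)) ≈ (-0.7446, -0.7446, 0.8832).
  Rescale (multiply by -1 so the first nonzero entry is positive): u = (0.7446, 0.7446, -0.8832).
  ||u|| = √((0.7446)² + (0.7446)² + (-0.8832)²) = √(1.8887) ≈ 1.3743,  v_1 = u/||u|| ≈ (0.5418, 0.5418, -0.6426) (||v_1|| = 1).

λ_1 = 8.3723,  λ_2 = 8,  λ_3 = 2.6277;  v_1 ≈ (0.5418, 0.5418, -0.6426)


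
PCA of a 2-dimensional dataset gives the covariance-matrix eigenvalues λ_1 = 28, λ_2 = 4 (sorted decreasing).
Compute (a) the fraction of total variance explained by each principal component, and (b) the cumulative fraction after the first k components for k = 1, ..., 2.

Step 1 — total variance = trace(Sigma) = Σ λ_i = 28 + 4 = 32.

Step 2 — fraction explained by component i = λ_i / Σ λ:
  PC1: 28/32 = 0.875
  PC2: 4/32 = 0.125

Step 3 — cumulative fraction after k components = (λ_1 + ... + λ_k) / Σ λ:
  k = 1: 28/32 = 0.875
  k = 2: (28 + 4)/32 = 32/32 = 1

Summary (fraction, with percent):

explained: PC1 0.875 (87.5%), PC2 0.125 (12.5%);  cumulative: 0.875, 1


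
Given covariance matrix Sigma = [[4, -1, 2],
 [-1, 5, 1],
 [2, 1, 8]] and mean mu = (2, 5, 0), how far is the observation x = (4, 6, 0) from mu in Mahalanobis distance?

Step 1 — centre the observation: (x - mu) = (2, 1, 0).

Step 2 — invert Sigma (cofactor / det for 3×3, or solve directly):
  Sigma^{-1} = [[0.3145, 0.0806, -0.0887],
 [0.0806, 0.2258, -0.0484],
 [-0.0887, -0.0484, 0.1532]].

Step 3 — form the quadratic (x - mu)^T · Sigma^{-1} · (x - mu):
  Sigma^{-1} · (x - mu) = (0.7097, 0.3871, -0.2258).
  (x - mu)^T · [Sigma^{-1} · (x - mu)] = (2)·(0.7097) + (1)·(0.3871) + (0)·(-0.2258) = 1.8065.

Step 4 — take square root: d = √(1.8065) ≈ 1.344.

d(x, mu) = √(1.8065) ≈ 1.344


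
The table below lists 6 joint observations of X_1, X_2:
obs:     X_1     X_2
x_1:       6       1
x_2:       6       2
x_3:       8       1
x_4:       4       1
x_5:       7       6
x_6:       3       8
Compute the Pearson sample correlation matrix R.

Step 1 — column means:
  mean(X_1) = (6 + 6 + 8 + 4 + 7 + 3) / 6 = 34/6 = 5.6667
  mean(X_2) = (1 + 2 + 1 + 1 + 6 + 8) / 6 = 19/6 = 3.1667

Step 2 — sample variances and covariances s[i,j] = (1/(n-1)) · Σ_k (x_{k,i} - mean_i) · (x_{k,j} - mean_j), with n-1 = 5:
  s[X_1,X_1] = ((0.3333)·(0.3333) + (0.3333)·(0.3333) + (2.3333)·(2.3333) + (-1.6667)·(-1.6667) + (1.3333)·(1.3333) + (-2.6667)·(-2.6667)) / 5 = 17.3333/5 = 3.4667
  s[X_1,X_2] = ((0.3333)·(-2.1667) + (0.3333)·(-1.1667) + (2.3333)·(-2.1667) + (-1.6667)·(-2.1667) + (1.3333)·(2.8333) + (-2.6667)·(4.8333)) / 5 = -11.6667/5 = -2.3333
  s[X_2,X_2] = ((-2.1667)·(-2.1667) + (-1.1667)·(-1.1667) + (-2.1667)·(-2.1667) + (-2.1667)·(-2.1667) + (2.8333)·(2.8333) + (4.8333)·(4.8333)) / 5 = 46.8333/5 = 9.3667
  Sample standard deviations s_i = √(s[i,i]):
  s(X_1) = √(3.4667) = 1.8619
  s(X_2) = √(9.3667) = 3.0605

Step 3 — r_{ij} = s_{ij} / (s_i · s_j):
  r[X_1,X_1] = 1 (diagonal).
  r[X_1,X_2] = -2.3333 / (1.8619 · 3.0605) = -2.3333 / 5.6983 = -0.4095
  r[X_2,X_2] = 1 (diagonal).

R is symmetric with unit diagonal. Assembling:

R = [[1, -0.4095],
 [-0.4095, 1]]


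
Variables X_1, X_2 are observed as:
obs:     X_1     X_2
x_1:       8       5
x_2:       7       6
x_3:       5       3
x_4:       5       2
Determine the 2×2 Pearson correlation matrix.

Step 1 — column means:
  mean(X_1) = (8 + 7 + 5 + 5) / 4 = 25/4 = 6.25
  mean(X_2) = (5 + 6 + 3 + 2) / 4 = 16/4 = 4

Step 2 — sample variances and covariances s[i,j] = (1/(n-1)) · Σ_k (x_{k,i} - mean_i) · (x_{k,j} - mean_j), with n-1 = 3:
  s[X_1,X_1] = ((1.75)·(1.75) + (0.75)·(0.75) + (-1.25)·(-1.25) + (-1.25)·(-1.25)) / 3 = 6.75/3 = 2.25
  s[X_1,X_2] = ((1.75)·(1) + (0.75)·(2) + (-1.25)·(-1) + (-1.25)·(-2)) / 3 = 7/3 = 2.3333
  s[X_2,X_2] = ((1)·(1) + (2)·(2) + (-1)·(-1) + (-2)·(-2)) / 3 = 10/3 = 3.3333
  Sample standard deviations s_i = √(s[i,i]):
  s(X_1) = √(2.25) = 1.5
  s(X_2) = √(3.3333) = 1.8257

Step 3 — r_{ij} = s_{ij} / (s_i · s_j):
  r[X_1,X_1] = 1 (diagonal).
  r[X_1,X_2] = 2.3333 / (1.5 · 1.8257) = 2.3333 / 2.7386 = 0.852
  r[X_2,X_2] = 1 (diagonal).

R is symmetric with unit diagonal. Assembling:

R = [[1, 0.852],
 [0.852, 1]]


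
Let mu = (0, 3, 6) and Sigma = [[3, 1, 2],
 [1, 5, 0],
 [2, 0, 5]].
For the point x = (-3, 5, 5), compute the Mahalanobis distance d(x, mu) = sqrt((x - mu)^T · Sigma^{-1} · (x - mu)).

Step 1 — centre the observation: (x - mu) = (-3, 2, -1).

Step 2 — invert Sigma (cofactor / det for 3×3, or solve directly):
  Sigma^{-1} = [[0.5, -0.1, -0.2],
 [-0.1, 0.22, 0.04],
 [-0.2, 0.04, 0.28]].

Step 3 — form the quadratic (x - mu)^T · Sigma^{-1} · (x - mu):
  Sigma^{-1} · (x - mu) = (-1.5, 0.7, 0.4).
  (x - mu)^T · [Sigma^{-1} · (x - mu)] = (-3)·(-1.5) + (2)·(0.7) + (-1)·(0.4) = 5.5.

Step 4 — take square root: d = √(5.5) ≈ 2.3452.

d(x, mu) = √(5.5) ≈ 2.3452


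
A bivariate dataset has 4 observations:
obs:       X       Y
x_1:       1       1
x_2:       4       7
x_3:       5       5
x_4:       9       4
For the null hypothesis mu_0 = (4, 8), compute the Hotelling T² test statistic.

Step 1 — sample mean vector:
  mean(X) = (1 + 4 + 5 + 9) / 4 = 19/4 = 4.75
  mean(Y) = (1 + 7 + 5 + 4) / 4 = 17/4 = 4.25
  x̄ = (4.75, 4.25),  deviation x̄ - mu_0 = (4.75, 4.25) - (4, 8) = (0.75, -3.75).

Step 2 — sample covariance matrix, S[i,j] = (1/(n-1)) · Σ_k (x_{k,i} - mean_i) · (x_{k,j} - mean_j), divisor n-1 = 3:
  S[X,X] = ((-3.75)·(-3.75) + (-0.75)·(-0.75) + (0.25)·(0.25) + (4.25)·(4.25)) / 3 = 32.75/3 = 10.9167
  S[X,Y] = ((-3.75)·(-3.25) + (-0.75)·(2.75) + (0.25)·(0.75) + (4.25)·(-0.25)) / 3 = 9.25/3 = 3.0833
  S[Y,Y] = ((-3.25)·(-3.25) + (2.75)·(2.75) + (0.75)·(0.75) + (-0.25)·(-0.25)) / 3 = 18.75/3 = 6.25
  S = [[10.9167, 3.0833],
 [3.0833, 6.25]].

Step 3 — invert S. det(S) = 10.9167·6.25 - (3.0833)² = 58.7222.
  S^{-1} = (1/det) · [[d, -b], [-b, a]] = [[0.1064, -0.0525],
 [-0.0525, 0.1859]].

Step 4 — quadratic form (x̄ - mu_0)^T · S^{-1} · (x̄ - mu_0):
  S^{-1} · (x̄ - mu_0) = (0.2767, -0.7365),
  (x̄ - mu_0)^T · [...] = (0.75)·(0.2767) + (-3.75)·(-0.7365) = 2.9695.

Step 5 — scale by n: T² = 4 · 2.9695 = 11.878.

T² ≈ 11.878


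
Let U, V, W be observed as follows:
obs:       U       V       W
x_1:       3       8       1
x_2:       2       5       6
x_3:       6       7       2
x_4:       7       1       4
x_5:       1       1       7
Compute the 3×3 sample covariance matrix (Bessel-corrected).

Step 1 — column means:
  mean(U) = (3 + 2 + 6 + 7 + 1) / 5 = 19/5 = 3.8
  mean(V) = (8 + 5 + 7 + 1 + 1) / 5 = 22/5 = 4.4
  mean(W) = (1 + 6 + 2 + 4 + 7) / 5 = 20/5 = 4

Step 2 — sample covariance S[i,j] = (1/(n-1)) · Σ_k (x_{k,i} - mean_i) · (x_{k,j} - mean_j), with n-1 = 4.
  S[U,U] = ((-0.8)·(-0.8) + (-1.8)·(-1.8) + (2.2)·(2.2) + (3.2)·(3.2) + (-2.8)·(-2.8)) / 4 = 26.8/4 = 6.7
  S[U,V] = ((-0.8)·(3.6) + (-1.8)·(0.6) + (2.2)·(2.6) + (3.2)·(-3.4) + (-2.8)·(-3.4)) / 4 = 0.4/4 = 0.1
  S[U,W] = ((-0.8)·(-3) + (-1.8)·(2) + (2.2)·(-2) + (3.2)·(0) + (-2.8)·(3)) / 4 = -14/4 = -3.5
  S[V,V] = ((3.6)·(3.6) + (0.6)·(0.6) + (2.6)·(2.6) + (-3.4)·(-3.4) + (-3.4)·(-3.4)) / 4 = 43.2/4 = 10.8
  S[V,W] = ((3.6)·(-3) + (0.6)·(2) + (2.6)·(-2) + (-3.4)·(0) + (-3.4)·(3)) / 4 = -25/4 = -6.25
  S[W,W] = ((-3)·(-3) + (2)·(2) + (-2)·(-2) + (0)·(0) + (3)·(3)) / 4 = 26/4 = 6.5

S is symmetric (S[j,i] = S[i,j]). Assembling:

S = [[6.7, 0.1, -3.5],
 [0.1, 10.8, -6.25],
 [-3.5, -6.25, 6.5]]


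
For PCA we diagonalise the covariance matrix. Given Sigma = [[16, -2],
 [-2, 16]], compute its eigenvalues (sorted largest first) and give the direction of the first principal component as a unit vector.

Step 1 — characteristic polynomial of 2×2 Sigma:
  det(Sigma - λI) = λ² - trace · λ + det = 0.
  trace = 16 + 16 = 32, det = 16·16 - (-2)² = 252.
Step 2 — discriminant:
  Δ = trace² - 4·det = 1024 - 1008 = 16.
Step 3 — eigenvalues:
  λ = (trace ± √Δ)/2 = (32 ± 4)/2,
  λ_1 = 18,  λ_2 = 14.

Step 4 — unit eigenvector for λ_1: solve (Sigma - λ_1 I)v = 0. First row:
  (16 - 18)·v_x + (-2)·v_y = 0, i.e. (-2)·v_x + (-2)·v_y = 0,
  so v ∝ (b, λ_1 - a) = (-2, 2); multiply by -1 so the first entry is positive: u = (2, -2).
  ||u|| = √((2)² + (-2)²) = √(8) ≈ 2.8284,
  v_1 = u/||u|| ≈ (0.7071, -0.7071) (||v_1|| = 1).

λ_1 = 18,  λ_2 = 14;  v_1 ≈ (0.7071, -0.7071)


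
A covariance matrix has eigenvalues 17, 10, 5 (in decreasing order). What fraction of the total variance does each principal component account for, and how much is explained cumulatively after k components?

Step 1 — total variance = trace(Sigma) = Σ λ_i = 17 + 10 + 5 = 32.

Step 2 — fraction explained by component i = λ_i / Σ λ:
  PC1: 17/32 = 0.5312
  PC2: 10/32 = 0.3125
  PC3: 5/32 = 0.1562

Step 3 — cumulative fraction after k components = (λ_1 + ... + λ_k) / Σ λ:
  k = 1: 17/32 = 0.5312
  k = 2: (17 + 10)/32 = 27/32 = 0.8438
  k = 3: (17 + 10 + 5)/32 = 32/32 = 1

Summary (fraction, with percent):

explained: PC1 0.5312 (53.12%), PC2 0.3125 (31.25%), PC3 0.1562 (15.62%);  cumulative: 0.5312, 0.8438, 1


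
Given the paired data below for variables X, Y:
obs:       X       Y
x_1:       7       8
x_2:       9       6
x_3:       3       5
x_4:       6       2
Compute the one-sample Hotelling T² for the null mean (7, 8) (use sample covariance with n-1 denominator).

Step 1 — sample mean vector:
  mean(X) = (7 + 9 + 3 + 6) / 4 = 25/4 = 6.25
  mean(Y) = (8 + 6 + 5 + 2) / 4 = 21/4 = 5.25
  x̄ = (6.25, 5.25),  deviation x̄ - mu_0 = (6.25, 5.25) - (7, 8) = (-0.75, -2.75).

Step 2 — sample covariance matrix, S[i,j] = (1/(n-1)) · Σ_k (x_{k,i} - mean_i) · (x_{k,j} - mean_j), divisor n-1 = 3:
  S[X,X] = ((0.75)·(0.75) + (2.75)·(2.75) + (-3.25)·(-3.25) + (-0.25)·(-0.25)) / 3 = 18.75/3 = 6.25
  S[X,Y] = ((0.75)·(2.75) + (2.75)·(0.75) + (-3.25)·(-0.25) + (-0.25)·(-3.25)) / 3 = 5.75/3 = 1.9167
  S[Y,Y] = ((2.75)·(2.75) + (0.75)·(0.75) + (-0.25)·(-0.25) + (-3.25)·(-3.25)) / 3 = 18.75/3 = 6.25
  S = [[6.25, 1.9167],
 [1.9167, 6.25]].

Step 3 — invert S. det(S) = 6.25·6.25 - (1.9167)² = 35.3889.
  S^{-1} = (1/det) · [[d, -b], [-b, a]] = [[0.1766, -0.0542],
 [-0.0542, 0.1766]].

Step 4 — quadratic form (x̄ - mu_0)^T · S^{-1} · (x̄ - mu_0):
  S^{-1} · (x̄ - mu_0) = (0.0165, -0.4451),
  (x̄ - mu_0)^T · [...] = (-0.75)·(0.0165) + (-2.75)·(-0.4451) = 1.2115.

Step 5 — scale by n: T² = 4 · 1.2115 = 4.8462.

T² ≈ 4.8462


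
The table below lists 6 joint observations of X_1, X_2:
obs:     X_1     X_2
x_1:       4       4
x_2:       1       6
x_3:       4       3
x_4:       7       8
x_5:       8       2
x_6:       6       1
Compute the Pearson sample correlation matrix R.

Step 1 — column means:
  mean(X_1) = (4 + 1 + 4 + 7 + 8 + 6) / 6 = 30/6 = 5
  mean(X_2) = (4 + 6 + 3 + 8 + 2 + 1) / 6 = 24/6 = 4

Step 2 — sample variances and covariances s[i,j] = (1/(n-1)) · Σ_k (x_{k,i} - mean_i) · (x_{k,j} - mean_j), with n-1 = 5:
  s[X_1,X_1] = ((-1)·(-1) + (-4)·(-4) + (-1)·(-1) + (2)·(2) + (3)·(3) + (1)·(1)) / 5 = 32/5 = 6.4
  s[X_1,X_2] = ((-1)·(0) + (-4)·(2) + (-1)·(-1) + (2)·(4) + (3)·(-2) + (1)·(-3)) / 5 = -8/5 = -1.6
  s[X_2,X_2] = ((0)·(0) + (2)·(2) + (-1)·(-1) + (4)·(4) + (-2)·(-2) + (-3)·(-3)) / 5 = 34/5 = 6.8
  Sample standard deviations s_i = √(s[i,i]):
  s(X_1) = √(6.4) = 2.5298
  s(X_2) = √(6.8) = 2.6077

Step 3 — r_{ij} = s_{ij} / (s_i · s_j):
  r[X_1,X_1] = 1 (diagonal).
  r[X_1,X_2] = -1.6 / (2.5298 · 2.6077) = -1.6 / 6.597 = -0.2425
  r[X_2,X_2] = 1 (diagonal).

R is symmetric with unit diagonal. Assembling:

R = [[1, -0.2425],
 [-0.2425, 1]]


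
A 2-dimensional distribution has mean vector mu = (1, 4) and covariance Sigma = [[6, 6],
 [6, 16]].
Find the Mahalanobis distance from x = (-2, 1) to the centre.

Step 1 — centre the observation: (x - mu) = (-3, -3).

Step 2 — invert Sigma. det(Sigma) = 6·16 - (6)² = 60.
  Sigma^{-1} = (1/det) · [[d, -b], [-b, a]] = [[0.2667, -0.1],
 [-0.1, 0.1]].

Step 3 — form the quadratic (x - mu)^T · Sigma^{-1} · (x - mu):
  Sigma^{-1} · (x - mu) = (-0.5, 0).
  (x - mu)^T · [Sigma^{-1} · (x - mu)] = (-3)·(-0.5) + (-3)·(0) = 1.5.

Step 4 — take square root: d = √(1.5) ≈ 1.2247.

d(x, mu) = √(1.5) ≈ 1.2247


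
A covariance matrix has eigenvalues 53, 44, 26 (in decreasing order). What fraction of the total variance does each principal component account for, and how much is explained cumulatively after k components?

Step 1 — total variance = trace(Sigma) = Σ λ_i = 53 + 44 + 26 = 123.

Step 2 — fraction explained by component i = λ_i / Σ λ:
  PC1: 53/123 = 0.4309
  PC2: 44/123 = 0.3577
  PC3: 26/123 = 0.2114

Step 3 — cumulative fraction after k components = (λ_1 + ... + λ_k) / Σ λ:
  k = 1: 53/123 = 0.4309
  k = 2: (53 + 44)/123 = 97/123 = 0.7886
  k = 3: (53 + 44 + 26)/123 = 123/123 = 1

Summary (fraction, with percent):

explained: PC1 0.4309 (43.09%), PC2 0.3577 (35.77%), PC3 0.2114 (21.14%);  cumulative: 0.4309, 0.7886, 1


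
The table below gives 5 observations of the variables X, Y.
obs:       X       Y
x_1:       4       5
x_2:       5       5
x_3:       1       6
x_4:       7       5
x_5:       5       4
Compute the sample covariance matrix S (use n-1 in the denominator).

Step 1 — column means:
  mean(X) = (4 + 5 + 1 + 7 + 5) / 5 = 22/5 = 4.4
  mean(Y) = (5 + 5 + 6 + 5 + 4) / 5 = 25/5 = 5

Step 2 — sample covariance S[i,j] = (1/(n-1)) · Σ_k (x_{k,i} - mean_i) · (x_{k,j} - mean_j), with n-1 = 4.
  S[X,X] = ((-0.4)·(-0.4) + (0.6)·(0.6) + (-3.4)·(-3.4) + (2.6)·(2.6) + (0.6)·(0.6)) / 4 = 19.2/4 = 4.8
  S[X,Y] = ((-0.4)·(0) + (0.6)·(0) + (-3.4)·(1) + (2.6)·(0) + (0.6)·(-1)) / 4 = -4/4 = -1
  S[Y,Y] = ((0)·(0) + (0)·(0) + (1)·(1) + (0)·(0) + (-1)·(-1)) / 4 = 2/4 = 0.5

S is symmetric (S[j,i] = S[i,j]). Assembling:

S = [[4.8, -1],
 [-1, 0.5]]


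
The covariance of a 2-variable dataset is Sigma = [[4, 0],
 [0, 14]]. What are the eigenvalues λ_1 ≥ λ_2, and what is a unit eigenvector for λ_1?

Step 1 — characteristic polynomial of 2×2 Sigma:
  det(Sigma - λI) = λ² - trace · λ + det = 0.
  trace = 4 + 14 = 18, det = 4·14 - (0)² = 56.
Step 2 — discriminant:
  Δ = trace² - 4·det = 324 - 224 = 100.
Step 3 — eigenvalues:
  λ = (trace ± √Δ)/2 = (18 ± 10)/2,
  λ_1 = 14,  λ_2 = 4.

Step 4 — unit eigenvector for λ_1: Sigma is diagonal, so its eigenvectors are the coordinate axes. λ_1 = 14 is the diagonal entry on the second coordinate axis, hence
  v_1 = (0, 1) (||v_1|| = 1).

λ_1 = 14,  λ_2 = 4;  v_1 ≈ (0, 1)


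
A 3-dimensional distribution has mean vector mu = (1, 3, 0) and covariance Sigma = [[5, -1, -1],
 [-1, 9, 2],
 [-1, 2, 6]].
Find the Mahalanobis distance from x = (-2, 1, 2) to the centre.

Step 1 — centre the observation: (x - mu) = (-3, -2, 2).

Step 2 — invert Sigma (cofactor / det for 3×3, or solve directly):
  Sigma^{-1} = [[0.2092, 0.0167, 0.0293],
 [0.0167, 0.1213, -0.0377],
 [0.0293, -0.0377, 0.1841]].

Step 3 — form the quadratic (x - mu)^T · Sigma^{-1} · (x - mu):
  Sigma^{-1} · (x - mu) = (-0.6025, -0.3682, 0.3556).
  (x - mu)^T · [Sigma^{-1} · (x - mu)] = (-3)·(-0.6025) + (-2)·(-0.3682) + (2)·(0.3556) = 3.2552.

Step 4 — take square root: d = √(3.2552) ≈ 1.8042.

d(x, mu) = √(3.2552) ≈ 1.8042


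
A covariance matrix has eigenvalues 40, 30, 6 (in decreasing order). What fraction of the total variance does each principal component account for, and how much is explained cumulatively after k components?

Step 1 — total variance = trace(Sigma) = Σ λ_i = 40 + 30 + 6 = 76.

Step 2 — fraction explained by component i = λ_i / Σ λ:
  PC1: 40/76 = 0.5263
  PC2: 30/76 = 0.3947
  PC3: 6/76 = 0.0789

Step 3 — cumulative fraction after k components = (λ_1 + ... + λ_k) / Σ λ:
  k = 1: 40/76 = 0.5263
  k = 2: (40 + 30)/76 = 70/76 = 0.9211
  k = 3: (40 + 30 + 6)/76 = 76/76 = 1

Summary (fraction, with percent):

explained: PC1 0.5263 (52.63%), PC2 0.3947 (39.47%), PC3 0.0789 (7.89%);  cumulative: 0.5263, 0.9211, 1


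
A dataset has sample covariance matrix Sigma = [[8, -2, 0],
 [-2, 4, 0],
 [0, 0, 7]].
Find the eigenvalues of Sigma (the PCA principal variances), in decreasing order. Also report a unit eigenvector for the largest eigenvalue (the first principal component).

Step 1 — characteristic polynomial p(λ) = det(λI - Sigma) = λ³ - tr·λ² + c_1·λ - det, where tr = trace, c_1 = sum of the principal 2×2 minors, det = det(Sigma):
  tr = 8 + 4 + 7 = 19,
  c_1 = (8·4 - (-2)²) + (8·7 - (0)²) + (4·7 - (0)²) = 28 + 56 + 28 = 112,
  det = 8·(4·7 - (0)²) - (-2)·((-2)·7 - (0)·(0)) + (0)·((-2)·(0) - 4·(0)) = 8·(28) - (-2)·(-14) + (0)·(0) = 196.
  So p(λ) = λ³ - 19λ² + 112λ - 196.
Step 2 — look for an integer root (rational root theorem: any rational root is an integer divisor of 196). Testing λ = 7:
  p(7) = 343 - 931 + 784 - 196 = 0  ✓
  Dividing out (λ - 7): p(λ) = (λ - 7)(λ² - 12λ + 28).
Step 3 — remaining eigenvalues from the quadratic λ² - 12λ + 28 = 0:
  Δ = 12² - 4·28 = 144 - 112 = 32,  λ = (12 ± √32)/2 = (12 ± 5.6569)/2 ≈ 8.8284 or 3.1716.
  Sorted: λ_1 = 8.8284,  λ_2 = 7,  λ_3 = 3.1716  (check: sum = 19 = tr ✓).

Step 4 — unit eigenvector for λ_1 ≈ 8.8284: v spans the null space of (Sigma - λ_1 I), whose rows are
  r_1 = (-0.8284, -2, 0),  r_2 = (-2, -4.8284, 0),  r_3 = (0, 0, -1.8284).
  v is orthogonal to every row, so take v ∝ r_1 × r_3 = ((-2)·(-1.8284) - (0)·(0), (0)·(0) - (-0.8284)·(-1.8284), (-0.8284)·(0) - (-2)·(0)) ≈ (3.6569, -1.5147, 0).
  Let u = (3.6569, -1.5147, 0).
  ||u|| = √((3.6569)² + (-1.5147)² + (0)²) = √(15.667) ≈ 3.9582,  v_1 = u/||u|| ≈ (0.9239, -0.3827, 0) (||v_1|| = 1).

λ_1 = 8.8284,  λ_2 = 7,  λ_3 = 3.1716;  v_1 ≈ (0.9239, -0.3827, 0)


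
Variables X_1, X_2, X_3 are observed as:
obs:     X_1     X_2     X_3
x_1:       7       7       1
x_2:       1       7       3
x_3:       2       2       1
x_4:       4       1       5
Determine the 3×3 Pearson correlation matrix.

Step 1 — column means:
  mean(X_1) = (7 + 1 + 2 + 4) / 4 = 14/4 = 3.5
  mean(X_2) = (7 + 7 + 2 + 1) / 4 = 17/4 = 4.25
  mean(X_3) = (1 + 3 + 1 + 5) / 4 = 10/4 = 2.5

Step 2 — sample variances and covariances s[i,j] = (1/(n-1)) · Σ_k (x_{k,i} - mean_i) · (x_{k,j} - mean_j), with n-1 = 3:
  s[X_1,X_1] = ((3.5)·(3.5) + (-2.5)·(-2.5) + (-1.5)·(-1.5) + (0.5)·(0.5)) / 3 = 21/3 = 7
  s[X_1,X_2] = ((3.5)·(2.75) + (-2.5)·(2.75) + (-1.5)·(-2.25) + (0.5)·(-3.25)) / 3 = 4.5/3 = 1.5
  s[X_1,X_3] = ((3.5)·(-1.5) + (-2.5)·(0.5) + (-1.5)·(-1.5) + (0.5)·(2.5)) / 3 = -3/3 = -1
  s[X_2,X_2] = ((2.75)·(2.75) + (2.75)·(2.75) + (-2.25)·(-2.25) + (-3.25)·(-3.25)) / 3 = 30.75/3 = 10.25
  s[X_2,X_3] = ((2.75)·(-1.5) + (2.75)·(0.5) + (-2.25)·(-1.5) + (-3.25)·(2.5)) / 3 = -7.5/3 = -2.5
  s[X_3,X_3] = ((-1.5)·(-1.5) + (0.5)·(0.5) + (-1.5)·(-1.5) + (2.5)·(2.5)) / 3 = 11/3 = 3.6667
  Sample standard deviations s_i = √(s[i,i]):
  s(X_1) = √(7) = 2.6458
  s(X_2) = √(10.25) = 3.2016
  s(X_3) = √(3.6667) = 1.9149

Step 3 — r_{ij} = s_{ij} / (s_i · s_j):
  r[X_1,X_1] = 1 (diagonal).
  r[X_1,X_2] = 1.5 / (2.6458 · 3.2016) = 1.5 / 8.4705 = 0.1771
  r[X_1,X_3] = -1 / (2.6458 · 1.9149) = -1 / 5.0662 = -0.1974
  r[X_2,X_2] = 1 (diagonal).
  r[X_2,X_3] = -2.5 / (3.2016 · 1.9149) = -2.5 / 6.1305 = -0.4078
  r[X_3,X_3] = 1 (diagonal).

R is symmetric with unit diagonal. Assembling:

R = [[1, 0.1771, -0.1974],
 [0.1771, 1, -0.4078],
 [-0.1974, -0.4078, 1]]


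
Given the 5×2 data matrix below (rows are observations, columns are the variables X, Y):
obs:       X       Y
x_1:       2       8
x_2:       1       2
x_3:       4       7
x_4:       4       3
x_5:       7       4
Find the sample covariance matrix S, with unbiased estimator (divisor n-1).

Step 1 — column means:
  mean(X) = (2 + 1 + 4 + 4 + 7) / 5 = 18/5 = 3.6
  mean(Y) = (8 + 2 + 7 + 3 + 4) / 5 = 24/5 = 4.8

Step 2 — sample covariance S[i,j] = (1/(n-1)) · Σ_k (x_{k,i} - mean_i) · (x_{k,j} - mean_j), with n-1 = 4.
  S[X,X] = ((-1.6)·(-1.6) + (-2.6)·(-2.6) + (0.4)·(0.4) + (0.4)·(0.4) + (3.4)·(3.4)) / 4 = 21.2/4 = 5.3
  S[X,Y] = ((-1.6)·(3.2) + (-2.6)·(-2.8) + (0.4)·(2.2) + (0.4)·(-1.8) + (3.4)·(-0.8)) / 4 = -0.4/4 = -0.1
  S[Y,Y] = ((3.2)·(3.2) + (-2.8)·(-2.8) + (2.2)·(2.2) + (-1.8)·(-1.8) + (-0.8)·(-0.8)) / 4 = 26.8/4 = 6.7

S is symmetric (S[j,i] = S[i,j]). Assembling:

S = [[5.3, -0.1],
 [-0.1, 6.7]]


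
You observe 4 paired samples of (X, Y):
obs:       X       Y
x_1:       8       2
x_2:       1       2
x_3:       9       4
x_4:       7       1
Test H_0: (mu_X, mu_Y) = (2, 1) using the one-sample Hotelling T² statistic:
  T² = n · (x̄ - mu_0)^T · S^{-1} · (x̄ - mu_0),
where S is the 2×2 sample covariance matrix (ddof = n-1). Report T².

Step 1 — sample mean vector:
  mean(X) = (8 + 1 + 9 + 7) / 4 = 25/4 = 6.25
  mean(Y) = (2 + 2 + 4 + 1) / 4 = 9/4 = 2.25
  x̄ = (6.25, 2.25),  deviation x̄ - mu_0 = (6.25, 2.25) - (2, 1) = (4.25, 1.25).

Step 2 — sample covariance matrix, S[i,j] = (1/(n-1)) · Σ_k (x_{k,i} - mean_i) · (x_{k,j} - mean_j), divisor n-1 = 3:
  S[X,X] = ((1.75)·(1.75) + (-5.25)·(-5.25) + (2.75)·(2.75) + (0.75)·(0.75)) / 3 = 38.75/3 = 12.9167
  S[X,Y] = ((1.75)·(-0.25) + (-5.25)·(-0.25) + (2.75)·(1.75) + (0.75)·(-1.25)) / 3 = 4.75/3 = 1.5833
  S[Y,Y] = ((-0.25)·(-0.25) + (-0.25)·(-0.25) + (1.75)·(1.75) + (-1.25)·(-1.25)) / 3 = 4.75/3 = 1.5833
  S = [[12.9167, 1.5833],
 [1.5833, 1.5833]].

Step 3 — invert S. det(S) = 12.9167·1.5833 - (1.5833)² = 17.9444.
  S^{-1} = (1/det) · [[d, -b], [-b, a]] = [[0.0882, -0.0882],
 [-0.0882, 0.7198]].

Step 4 — quadratic form (x̄ - mu_0)^T · S^{-1} · (x̄ - mu_0):
  S^{-1} · (x̄ - mu_0) = (0.2647, 0.5248),
  (x̄ - mu_0)^T · [...] = (4.25)·(0.2647) + (1.25)·(0.5248) = 1.781.

Step 5 — scale by n: T² = 4 · 1.781 = 7.1238.

T² ≈ 7.1238


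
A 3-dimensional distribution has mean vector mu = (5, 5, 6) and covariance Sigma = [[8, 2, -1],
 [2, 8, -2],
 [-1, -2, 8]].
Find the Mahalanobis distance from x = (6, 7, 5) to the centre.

Step 1 — centre the observation: (x - mu) = (1, 2, -1).

Step 2 — invert Sigma (cofactor / det for 3×3, or solve directly):
  Sigma^{-1} = [[0.1339, -0.0312, 0.0089],
 [-0.0312, 0.1406, 0.0312],
 [0.0089, 0.0312, 0.1339]].

Step 3 — form the quadratic (x - mu)^T · Sigma^{-1} · (x - mu):
  Sigma^{-1} · (x - mu) = (0.0625, 0.2188, -0.0625).
  (x - mu)^T · [Sigma^{-1} · (x - mu)] = (1)·(0.0625) + (2)·(0.2188) + (-1)·(-0.0625) = 0.5625.

Step 4 — take square root: d = √(0.5625) ≈ 0.75.

d(x, mu) = √(0.5625) ≈ 0.75


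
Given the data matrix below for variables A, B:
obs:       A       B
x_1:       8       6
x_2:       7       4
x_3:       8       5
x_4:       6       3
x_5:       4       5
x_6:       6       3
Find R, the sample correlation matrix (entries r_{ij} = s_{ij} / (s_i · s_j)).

Step 1 — column means:
  mean(A) = (8 + 7 + 8 + 6 + 4 + 6) / 6 = 39/6 = 6.5
  mean(B) = (6 + 4 + 5 + 3 + 5 + 3) / 6 = 26/6 = 4.3333

Step 2 — sample variances and covariances s[i,j] = (1/(n-1)) · Σ_k (x_{k,i} - mean_i) · (x_{k,j} - mean_j), with n-1 = 5:
  s[A,A] = ((1.5)·(1.5) + (0.5)·(0.5) + (1.5)·(1.5) + (-0.5)·(-0.5) + (-2.5)·(-2.5) + (-0.5)·(-0.5)) / 5 = 11.5/5 = 2.3
  s[A,B] = ((1.5)·(1.6667) + (0.5)·(-0.3333) + (1.5)·(0.6667) + (-0.5)·(-1.3333) + (-2.5)·(0.6667) + (-0.5)·(-1.3333)) / 5 = 3/5 = 0.6
  s[B,B] = ((1.6667)·(1.6667) + (-0.3333)·(-0.3333) + (0.6667)·(0.6667) + (-1.3333)·(-1.3333) + (0.6667)·(0.6667) + (-1.3333)·(-1.3333)) / 5 = 7.3333/5 = 1.4667
  Sample standard deviations s_i = √(s[i,i]):
  s(A) = √(2.3) = 1.5166
  s(B) = √(1.4667) = 1.2111

Step 3 — r_{ij} = s_{ij} / (s_i · s_j):
  r[A,A] = 1 (diagonal).
  r[A,B] = 0.6 / (1.5166 · 1.2111) = 0.6 / 1.8367 = 0.3267
  r[B,B] = 1 (diagonal).

R is symmetric with unit diagonal. Assembling:

R = [[1, 0.3267],
 [0.3267, 1]]


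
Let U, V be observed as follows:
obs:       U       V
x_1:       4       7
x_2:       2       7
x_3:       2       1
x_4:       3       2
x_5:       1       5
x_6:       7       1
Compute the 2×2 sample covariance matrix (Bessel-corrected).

Step 1 — column means:
  mean(U) = (4 + 2 + 2 + 3 + 1 + 7) / 6 = 19/6 = 3.1667
  mean(V) = (7 + 7 + 1 + 2 + 5 + 1) / 6 = 23/6 = 3.8333

Step 2 — sample covariance S[i,j] = (1/(n-1)) · Σ_k (x_{k,i} - mean_i) · (x_{k,j} - mean_j), with n-1 = 5.
  S[U,U] = ((0.8333)·(0.8333) + (-1.1667)·(-1.1667) + (-1.1667)·(-1.1667) + (-0.1667)·(-0.1667) + (-2.1667)·(-2.1667) + (3.8333)·(3.8333)) / 5 = 22.8333/5 = 4.5667
  S[U,V] = ((0.8333)·(3.1667) + (-1.1667)·(3.1667) + (-1.1667)·(-2.8333) + (-0.1667)·(-1.8333) + (-2.1667)·(1.1667) + (3.8333)·(-2.8333)) / 5 = -10.8333/5 = -2.1667
  S[V,V] = ((3.1667)·(3.1667) + (3.1667)·(3.1667) + (-2.8333)·(-2.8333) + (-1.8333)·(-1.8333) + (1.1667)·(1.1667) + (-2.8333)·(-2.8333)) / 5 = 40.8333/5 = 8.1667

S is symmetric (S[j,i] = S[i,j]). Assembling:

S = [[4.5667, -2.1667],
 [-2.1667, 8.1667]]


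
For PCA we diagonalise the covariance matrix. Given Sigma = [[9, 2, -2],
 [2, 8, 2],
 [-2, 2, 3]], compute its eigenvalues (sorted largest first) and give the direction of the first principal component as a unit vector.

Step 1 — characteristic polynomial p(λ) = det(λI - Sigma) = λ³ - tr·λ² + c_1·λ - det, where tr = trace, c_1 = sum of the principal 2×2 minors, det = det(Sigma):
  tr = 9 + 8 + 3 = 20,
  c_1 = (9·8 - (2)²) + (9·3 - (-2)²) + (8·3 - (2)²) = 68 + 23 + 20 = 111,
  det = 9·(8·3 - (2)²) - (2)·((2)·3 - (2)·(-2)) + (-2)·((2)·(2) - 8·(-2)) = 9·(20) - (2)·(10) + (-2)·(20) = 120.
  So p(λ) = λ³ - 20λ² + 111λ - 120.
Step 2 — look for an integer root (rational root theorem: any rational root is an integer divisor of 120). Testing λ = 8:
  p(8) = 512 - 1280 + 888 - 120 = 0  ✓
  Dividing out (λ - 8): p(λ) = (λ - 8)(λ² - 12λ + 15).
Step 3 — remaining eigenvalues from the quadratic λ² - 12λ + 15 = 0:
  Δ = 12² - 4·15 = 144 - 60 = 84,  λ = (12 ± √84)/2 = (12 ± 9.1652)/2 ≈ 10.5826 or 1.4174.
  Sorted: λ_1 = 10.5826,  λ_2 = 8,  λ_3 = 1.4174  (check: sum = 20 = tr ✓).

Step 4 — unit eigenvector for λ_1 ≈ 10.5826: v spans the null space of (Sigma - λ_1 I), whose rows are
  r_1 = (-1.5826, 2, -2),  r_2 = (2, -2.5826, 2),  r_3 = (-2, 2, -7.5826).
  v is orthogonal to every row, so take v ∝ r_2 × r_3 = ((-2.5826)·(-7.5826) - (2)·(2), (2)·(-2) - (2)·(-7.5826), (2)·(2) - (-2.5826)·(-2)) ≈ (15.5826, 11.1652, -1.1652).
  Let u = (15.5826, 11.1652, -1.1652).
  ||u|| = √((15.5826)² + (11.1652)² + (-1.1652)²) = √(368.8348) ≈ 19.2051,  v_1 = u/||u|| ≈ (0.8114, 0.5814, -0.0607) (||v_1|| = 1).

λ_1 = 10.5826,  λ_2 = 8,  λ_3 = 1.4174;  v_1 ≈ (0.8114, 0.5814, -0.0607)


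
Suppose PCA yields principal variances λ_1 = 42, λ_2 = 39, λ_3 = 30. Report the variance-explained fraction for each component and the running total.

Step 1 — total variance = trace(Sigma) = Σ λ_i = 42 + 39 + 30 = 111.

Step 2 — fraction explained by component i = λ_i / Σ λ:
  PC1: 42/111 = 0.3784
  PC2: 39/111 = 0.3514
  PC3: 30/111 = 0.2703

Step 3 — cumulative fraction after k components = (λ_1 + ... + λ_k) / Σ λ:
  k = 1: 42/111 = 0.3784
  k = 2: (42 + 39)/111 = 81/111 = 0.7297
  k = 3: (42 + 39 + 30)/111 = 111/111 = 1

Summary (fraction, with percent):

explained: PC1 0.3784 (37.84%), PC2 0.3514 (35.14%), PC3 0.2703 (27.03%);  cumulative: 0.3784, 0.7297, 1


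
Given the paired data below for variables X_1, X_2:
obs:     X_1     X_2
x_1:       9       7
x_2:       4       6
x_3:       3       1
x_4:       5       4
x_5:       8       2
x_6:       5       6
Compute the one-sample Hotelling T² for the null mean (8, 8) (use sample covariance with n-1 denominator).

Step 1 — sample mean vector:
  mean(X_1) = (9 + 4 + 3 + 5 + 8 + 5) / 6 = 34/6 = 5.6667
  mean(X_2) = (7 + 6 + 1 + 4 + 2 + 6) / 6 = 26/6 = 4.3333
  x̄ = (5.6667, 4.3333),  deviation x̄ - mu_0 = (5.6667, 4.3333) - (8, 8) = (-2.3333, -3.6667).

Step 2 — sample covariance matrix, S[i,j] = (1/(n-1)) · Σ_k (x_{k,i} - mean_i) · (x_{k,j} - mean_j), divisor n-1 = 5:
  S[X_1,X_1] = ((3.3333)·(3.3333) + (-1.6667)·(-1.6667) + (-2.6667)·(-2.6667) + (-0.6667)·(-0.6667) + (2.3333)·(2.3333) + (-0.6667)·(-0.6667)) / 5 = 27.3333/5 = 5.4667
  S[X_1,X_2] = ((3.3333)·(2.6667) + (-1.6667)·(1.6667) + (-2.6667)·(-3.3333) + (-0.6667)·(-0.3333) + (2.3333)·(-2.3333) + (-0.6667)·(1.6667)) / 5 = 8.6667/5 = 1.7333
  S[X_2,X_2] = ((2.6667)·(2.6667) + (1.6667)·(1.6667) + (-3.3333)·(-3.3333) + (-0.3333)·(-0.3333) + (-2.3333)·(-2.3333) + (1.6667)·(1.6667)) / 5 = 29.3333/5 = 5.8667
  S = [[5.4667, 1.7333],
 [1.7333, 5.8667]].

Step 3 — invert S. det(S) = 5.4667·5.8667 - (1.7333)² = 29.0667.
  S^{-1} = (1/det) · [[d, -b], [-b, a]] = [[0.2018, -0.0596],
 [-0.0596, 0.1881]].

Step 4 — quadratic form (x̄ - mu_0)^T · S^{-1} · (x̄ - mu_0):
  S^{-1} · (x̄ - mu_0) = (-0.2523, -0.5505),
  (x̄ - mu_0)^T · [...] = (-2.3333)·(-0.2523) + (-3.6667)·(-0.5505) = 2.607.

Step 5 — scale by n: T² = 6 · 2.607 = 15.6422.

T² ≈ 15.6422


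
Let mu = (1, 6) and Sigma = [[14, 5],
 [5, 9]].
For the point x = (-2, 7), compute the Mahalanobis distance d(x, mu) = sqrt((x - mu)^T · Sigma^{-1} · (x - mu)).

Step 1 — centre the observation: (x - mu) = (-3, 1).

Step 2 — invert Sigma. det(Sigma) = 14·9 - (5)² = 101.
  Sigma^{-1} = (1/det) · [[d, -b], [-b, a]] = [[0.0891, -0.0495],
 [-0.0495, 0.1386]].

Step 3 — form the quadratic (x - mu)^T · Sigma^{-1} · (x - mu):
  Sigma^{-1} · (x - mu) = (-0.3168, 0.2871).
  (x - mu)^T · [Sigma^{-1} · (x - mu)] = (-3)·(-0.3168) + (1)·(0.2871) = 1.2376.

Step 4 — take square root: d = √(1.2376) ≈ 1.1125.

d(x, mu) = √(1.2376) ≈ 1.1125


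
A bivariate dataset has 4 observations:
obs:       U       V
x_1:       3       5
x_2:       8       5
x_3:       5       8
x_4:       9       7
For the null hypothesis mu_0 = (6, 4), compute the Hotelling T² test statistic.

Step 1 — sample mean vector:
  mean(U) = (3 + 8 + 5 + 9) / 4 = 25/4 = 6.25
  mean(V) = (5 + 5 + 8 + 7) / 4 = 25/4 = 6.25
  x̄ = (6.25, 6.25),  deviation x̄ - mu_0 = (6.25, 6.25) - (6, 4) = (0.25, 2.25).

Step 2 — sample covariance matrix, S[i,j] = (1/(n-1)) · Σ_k (x_{k,i} - mean_i) · (x_{k,j} - mean_j), divisor n-1 = 3:
  S[U,U] = ((-3.25)·(-3.25) + (1.75)·(1.75) + (-1.25)·(-1.25) + (2.75)·(2.75)) / 3 = 22.75/3 = 7.5833
  S[U,V] = ((-3.25)·(-1.25) + (1.75)·(-1.25) + (-1.25)·(1.75) + (2.75)·(0.75)) / 3 = 1.75/3 = 0.5833
  S[V,V] = ((-1.25)·(-1.25) + (-1.25)·(-1.25) + (1.75)·(1.75) + (0.75)·(0.75)) / 3 = 6.75/3 = 2.25
  S = [[7.5833, 0.5833],
 [0.5833, 2.25]].

Step 3 — invert S. det(S) = 7.5833·2.25 - (0.5833)² = 16.7222.
  S^{-1} = (1/det) · [[d, -b], [-b, a]] = [[0.1346, -0.0349],
 [-0.0349, 0.4535]].

Step 4 — quadratic form (x̄ - mu_0)^T · S^{-1} · (x̄ - mu_0):
  S^{-1} · (x̄ - mu_0) = (-0.0449, 1.0116),
  (x̄ - mu_0)^T · [...] = (0.25)·(-0.0449) + (2.25)·(1.0116) = 2.265.

Step 5 — scale by n: T² = 4 · 2.265 = 9.0598.

T² ≈ 9.0598


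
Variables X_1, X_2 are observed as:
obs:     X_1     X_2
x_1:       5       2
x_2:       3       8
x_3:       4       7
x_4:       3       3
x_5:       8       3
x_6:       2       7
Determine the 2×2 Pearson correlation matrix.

Step 1 — column means:
  mean(X_1) = (5 + 3 + 4 + 3 + 8 + 2) / 6 = 25/6 = 4.1667
  mean(X_2) = (2 + 8 + 7 + 3 + 3 + 7) / 6 = 30/6 = 5

Step 2 — sample variances and covariances s[i,j] = (1/(n-1)) · Σ_k (x_{k,i} - mean_i) · (x_{k,j} - mean_j), with n-1 = 5:
  s[X_1,X_1] = ((0.8333)·(0.8333) + (-1.1667)·(-1.1667) + (-0.1667)·(-0.1667) + (-1.1667)·(-1.1667) + (3.8333)·(3.8333) + (-2.1667)·(-2.1667)) / 5 = 22.8333/5 = 4.5667
  s[X_1,X_2] = ((0.8333)·(-3) + (-1.1667)·(3) + (-0.1667)·(2) + (-1.1667)·(-2) + (3.8333)·(-2) + (-2.1667)·(2)) / 5 = -16/5 = -3.2
  s[X_2,X_2] = ((-3)·(-3) + (3)·(3) + (2)·(2) + (-2)·(-2) + (-2)·(-2) + (2)·(2)) / 5 = 34/5 = 6.8
  Sample standard deviations s_i = √(s[i,i]):
  s(X_1) = √(4.5667) = 2.137
  s(X_2) = √(6.8) = 2.6077

Step 3 — r_{ij} = s_{ij} / (s_i · s_j):
  r[X_1,X_1] = 1 (diagonal).
  r[X_1,X_2] = -3.2 / (2.137 · 2.6077) = -3.2 / 5.5726 = -0.5742
  r[X_2,X_2] = 1 (diagonal).

R is symmetric with unit diagonal. Assembling:

R = [[1, -0.5742],
 [-0.5742, 1]]
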